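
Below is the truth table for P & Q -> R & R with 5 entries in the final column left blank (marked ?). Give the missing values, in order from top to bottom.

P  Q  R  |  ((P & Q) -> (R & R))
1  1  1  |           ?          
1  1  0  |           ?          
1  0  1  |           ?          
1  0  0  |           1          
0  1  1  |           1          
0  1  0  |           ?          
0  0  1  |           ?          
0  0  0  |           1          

1, 0, 1, 1, 1

Row P=1, Q=1, R=1: (P & Q) = 1, (R & R) = 1, so ((P & Q) -> (R & R)) = 1.
Row P=1, Q=1, R=0: (P & Q) = 1, (R & R) = 0, so ((P & Q) -> (R & R)) = 0.
Row P=1, Q=0, R=1: (P & Q) = 0, (R & R) = 1, so ((P & Q) -> (R & R)) = 1.
Row P=0, Q=1, R=0: (P & Q) = 0, (R & R) = 0, so ((P & Q) -> (R & R)) = 1.
Row P=0, Q=0, R=1: (P & Q) = 0, (R & R) = 1, so ((P & Q) -> (R & R)) = 1.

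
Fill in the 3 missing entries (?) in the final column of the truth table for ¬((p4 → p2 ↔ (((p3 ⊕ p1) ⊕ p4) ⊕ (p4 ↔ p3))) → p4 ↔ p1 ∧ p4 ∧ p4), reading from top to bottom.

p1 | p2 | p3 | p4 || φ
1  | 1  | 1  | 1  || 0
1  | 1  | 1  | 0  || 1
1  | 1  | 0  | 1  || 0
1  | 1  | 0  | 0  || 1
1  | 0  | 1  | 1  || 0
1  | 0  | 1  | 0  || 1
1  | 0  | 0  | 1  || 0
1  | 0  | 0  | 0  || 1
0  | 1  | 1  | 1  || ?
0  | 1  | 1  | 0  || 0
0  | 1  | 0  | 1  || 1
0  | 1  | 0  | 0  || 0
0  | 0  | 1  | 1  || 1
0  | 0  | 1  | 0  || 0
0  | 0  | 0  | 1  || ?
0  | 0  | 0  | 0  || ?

1, 1, 0

Row p1=0, p2=1, p3=1, p4=1: ((p4 → p2 ↔ (((p3 ⊕ p1) ⊕ p4) ⊕ (p4 ↔ p3))) → p4) = 1, (p1 ∧ p4 ∧ p4) = 0, ((p4 → p2 ↔ (((p3 ⊕ p1) ⊕ p4) ⊕ (p4 ↔ p3))) → p4 ↔ p1 ∧ p4 ∧ p4) = 0, so the formula = 1.
Row p1=0, p2=0, p3=0, p4=1: ((p4 → p2 ↔ (((p3 ⊕ p1) ⊕ p4) ⊕ (p4 ↔ p3))) → p4) = 1, (p1 ∧ p4 ∧ p4) = 0, ((p4 → p2 ↔ (((p3 ⊕ p1) ⊕ p4) ⊕ (p4 ↔ p3))) → p4 ↔ p1 ∧ p4 ∧ p4) = 0, so the formula = 1.
Row p1=0, p2=0, p3=0, p4=0: ((p4 → p2 ↔ (((p3 ⊕ p1) ⊕ p4) ⊕ (p4 ↔ p3))) → p4) = 0, (p1 ∧ p4 ∧ p4) = 0, ((p4 → p2 ↔ (((p3 ⊕ p1) ⊕ p4) ⊕ (p4 ↔ p3))) → p4 ↔ p1 ∧ p4 ∧ p4) = 1, so the formula = 0.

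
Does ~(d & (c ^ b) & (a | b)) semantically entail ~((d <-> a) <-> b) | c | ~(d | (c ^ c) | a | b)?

no

a | b | c | d || φ | ψ
F | F | F | F || T | T
F | F | F | T || T | F
F | F | T | F || T | T
F | F | T | T || T | T
F | T | F | F || T | F
F | T | F | T || F | T
F | T | T | F || T | T
F | T | T | T || T | T
T | F | F | F || T | F
T | F | F | T || T | T
T | F | T | F || T | T
T | F | T | T || F | T
T | T | F | F || T | T
T | T | F | T || F | F
T | T | T | F || T | T
T | T | T | T || T | T
At a=F, b=F, c=F, d=T we have φ true but ψ false, so φ does not entail ψ.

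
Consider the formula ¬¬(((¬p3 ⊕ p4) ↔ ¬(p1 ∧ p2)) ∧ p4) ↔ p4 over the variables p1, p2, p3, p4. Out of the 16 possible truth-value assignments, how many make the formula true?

12

p1  p2  p3  p4  |  φ
0   0   0   0   |  1
0   0   0   1   |  0
0   0   1   0   |  1
0   0   1   1   |  1
0   1   0   0   |  1
0   1   0   1   |  0
0   1   1   0   |  1
0   1   1   1   |  1
1   0   0   0   |  1
1   0   0   1   |  0
1   0   1   0   |  1
1   0   1   1   |  1
1   1   0   0   |  1
1   1   0   1   |  1
1   1   1   0   |  1
1   1   1   1   |  0
The formula is true on 12 of the 16 rows.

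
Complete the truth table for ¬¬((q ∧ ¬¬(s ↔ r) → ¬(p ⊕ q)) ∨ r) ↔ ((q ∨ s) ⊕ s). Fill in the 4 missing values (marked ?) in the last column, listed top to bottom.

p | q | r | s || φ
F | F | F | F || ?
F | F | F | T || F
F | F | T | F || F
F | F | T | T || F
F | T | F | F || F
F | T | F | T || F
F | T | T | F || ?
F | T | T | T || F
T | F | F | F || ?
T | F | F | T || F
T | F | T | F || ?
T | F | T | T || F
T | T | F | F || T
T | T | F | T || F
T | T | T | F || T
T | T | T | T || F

F, T, F, F

Row p=F, q=F, r=F, s=F: ¬¬((q ∧ ¬¬(s ↔ r) → ¬(p ⊕ q)) ∨ r) = T, ((q ∨ s) ⊕ s) = F, so the formula = F.
Row p=F, q=T, r=T, s=F: ¬¬((q ∧ ¬¬(s ↔ r) → ¬(p ⊕ q)) ∨ r) = T, ((q ∨ s) ⊕ s) = T, so the formula = T.
Row p=T, q=F, r=F, s=F: ¬¬((q ∧ ¬¬(s ↔ r) → ¬(p ⊕ q)) ∨ r) = T, ((q ∨ s) ⊕ s) = F, so the formula = F.
Row p=T, q=F, r=T, s=F: ¬¬((q ∧ ¬¬(s ↔ r) → ¬(p ⊕ q)) ∨ r) = T, ((q ∨ s) ⊕ s) = F, so the formula = F.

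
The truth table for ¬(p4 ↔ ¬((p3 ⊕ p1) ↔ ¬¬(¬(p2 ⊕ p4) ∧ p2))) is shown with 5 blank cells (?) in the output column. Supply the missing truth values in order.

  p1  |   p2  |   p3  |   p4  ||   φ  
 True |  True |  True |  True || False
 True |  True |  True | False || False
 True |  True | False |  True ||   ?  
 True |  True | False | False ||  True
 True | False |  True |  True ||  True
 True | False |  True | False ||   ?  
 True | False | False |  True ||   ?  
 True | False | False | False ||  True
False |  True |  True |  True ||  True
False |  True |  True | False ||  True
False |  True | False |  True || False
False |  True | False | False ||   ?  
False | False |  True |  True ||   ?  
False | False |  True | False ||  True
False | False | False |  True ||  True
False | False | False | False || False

Row p1=True, p2=True, p3=False, p4=True: ¬((p3 ⊕ p1) ↔ ¬¬(¬(p2 ⊕ p4) ∧ p2)) = False, (p4 ↔ ¬((p3 ⊕ p1) ↔ ¬¬(¬(p2 ⊕ p4) ∧ p2))) = False, so the formula = True.
Row p1=True, p2=False, p3=True, p4=False: ¬((p3 ⊕ p1) ↔ ¬¬(¬(p2 ⊕ p4) ∧ p2)) = False, (p4 ↔ ¬((p3 ⊕ p1) ↔ ¬¬(¬(p2 ⊕ p4) ∧ p2))) = True, so the formula = False.
Row p1=True, p2=False, p3=False, p4=True: ¬((p3 ⊕ p1) ↔ ¬¬(¬(p2 ⊕ p4) ∧ p2)) = True, (p4 ↔ ¬((p3 ⊕ p1) ↔ ¬¬(¬(p2 ⊕ p4) ∧ p2))) = True, so the formula = False.
Row p1=False, p2=True, p3=False, p4=False: ¬((p3 ⊕ p1) ↔ ¬¬(¬(p2 ⊕ p4) ∧ p2)) = False, (p4 ↔ ¬((p3 ⊕ p1) ↔ ¬¬(¬(p2 ⊕ p4) ∧ p2))) = True, so the formula = False.
Row p1=False, p2=False, p3=True, p4=True: ¬((p3 ⊕ p1) ↔ ¬¬(¬(p2 ⊕ p4) ∧ p2)) = True, (p4 ↔ ¬((p3 ⊕ p1) ↔ ¬¬(¬(p2 ⊕ p4) ∧ p2))) = True, so the formula = False.

True, False, False, False, False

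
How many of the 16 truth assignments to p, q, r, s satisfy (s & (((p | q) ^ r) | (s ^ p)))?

p  q  r  s  |  φ
T  T  T  T  |  F
T  T  T  F  |  F
T  T  F  T  |  T
T  T  F  F  |  F
T  F  T  T  |  F
T  F  T  F  |  F
T  F  F  T  |  T
T  F  F  F  |  F
F  T  T  T  |  T
F  T  T  F  |  F
F  T  F  T  |  T
F  T  F  F  |  F
F  F  T  T  |  T
F  F  T  F  |  F
F  F  F  T  |  T
F  F  F  F  |  F
The formula is true on 6 of the 16 rows.

6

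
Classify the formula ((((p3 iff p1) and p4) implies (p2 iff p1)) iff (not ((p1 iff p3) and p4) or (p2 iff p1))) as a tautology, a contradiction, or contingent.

p1 | p2 | p3 | p4 | (p3 iff p1) | ((p3 iff p1) and p4) | (p2 iff p1) | (p1 iff p3) | ((p1 iff p3) and p4) | not ((p1 iff p3) and p4) | φ
-- | -- | -- | -- | ----------- | -------------------- | ----------- | ----------- | -------------------- | ------------------------ | -
F  | F  | F  | F  |      T      |          F           |      T      |      T      |          F           |            T             | T
F  | F  | F  | T  |      T      |          T           |      T      |      T      |          T           |            F             | T
F  | F  | T  | F  |      F      |          F           |      T      |      F      |          F           |            T             | T
F  | F  | T  | T  |      F      |          F           |      T      |      F      |          F           |            T             | T
F  | T  | F  | F  |      T      |          F           |      F      |      T      |          F           |            T             | T
F  | T  | F  | T  |      T      |          T           |      F      |      T      |          T           |            F             | T
F  | T  | T  | F  |      F      |          F           |      F      |      F      |          F           |            T             | T
F  | T  | T  | T  |      F      |          F           |      F      |      F      |          F           |            T             | T
T  | F  | F  | F  |      F      |          F           |      F      |      F      |          F           |            T             | T
T  | F  | F  | T  |      F      |          F           |      F      |      F      |          F           |            T             | T
T  | F  | T  | F  |      T      |          F           |      F      |      T      |          F           |            T             | T
T  | F  | T  | T  |      T      |          T           |      F      |      T      |          T           |            F             | T
T  | T  | F  | F  |      F      |          F           |      T      |      F      |          F           |            T             | T
T  | T  | F  | T  |      F      |          F           |      T      |      F      |          F           |            T             | T
T  | T  | T  | F  |      T      |          F           |      T      |      T      |          F           |            T             | T
T  | T  | T  | T  |      T      |          T           |      T      |      T      |          T           |            F             | T
Every row is T, so the formula is a tautology.

tautology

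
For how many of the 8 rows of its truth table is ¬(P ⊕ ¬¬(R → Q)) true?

4

  P   |   Q   |   R   || (R → Q) | ¬(R → Q) | ¬¬(R → Q) | (P ⊕ ¬¬(R → Q)) | ¬(P ⊕ ¬¬(R → Q))
 True |  True |  True ||   True  |  False   |    True   |      False      |       True      
 True |  True | False ||   True  |  False   |    True   |      False      |       True      
 True | False |  True ||  False  |   True   |   False   |       True      |      False      
 True | False | False ||   True  |  False   |    True   |      False      |       True      
False |  True |  True ||   True  |  False   |    True   |       True      |      False      
False |  True | False ||   True  |  False   |    True   |       True      |      False      
False | False |  True ||  False  |   True   |   False   |      False      |       True      
False | False | False ||   True  |  False   |    True   |       True      |      False      
The formula is true on 4 of the 8 rows.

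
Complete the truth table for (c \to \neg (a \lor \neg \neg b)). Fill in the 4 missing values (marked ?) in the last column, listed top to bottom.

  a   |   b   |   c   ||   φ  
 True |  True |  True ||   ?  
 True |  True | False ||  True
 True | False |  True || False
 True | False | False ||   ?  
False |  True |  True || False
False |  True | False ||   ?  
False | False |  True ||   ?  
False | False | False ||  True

Row a=True, b=True, c=True: \neg (a \lor \neg \neg b) = False, so the formula = False.
Row a=True, b=False, c=False: \neg (a \lor \neg \neg b) = False, so the formula = True.
Row a=False, b=True, c=False: \neg (a \lor \neg \neg b) = False, so the formula = True.
Row a=False, b=False, c=True: \neg (a \lor \neg \neg b) = True, so the formula = True.

False, True, True, True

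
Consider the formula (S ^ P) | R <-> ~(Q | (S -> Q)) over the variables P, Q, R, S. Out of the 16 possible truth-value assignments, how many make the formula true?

P  Q  R  S     (S ^ P)  ((S ^ P) | R)  (S -> Q)  (Q | (S -> Q))  ~(Q | (S -> Q))  φ
1  1  1  1        0           1           1            1                0         0
1  1  1  0        1           1           1            1                0         0
1  1  0  1        0           0           1            1                0         1
1  1  0  0        1           1           1            1                0         0
1  0  1  1        0           1           0            0                1         1
1  0  1  0        1           1           1            1                0         0
1  0  0  1        0           0           0            0                1         0
1  0  0  0        1           1           1            1                0         0
0  1  1  1        1           1           1            1                0         0
0  1  1  0        0           1           1            1                0         0
0  1  0  1        1           1           1            1                0         0
0  1  0  0        0           0           1            1                0         1
0  0  1  1        1           1           0            0                1         1
0  0  1  0        0           1           1            1                0         0
0  0  0  1        1           1           0            0                1         1
0  0  0  0        0           0           1            1                0         1
The formula is true on 6 of the 16 rows.

6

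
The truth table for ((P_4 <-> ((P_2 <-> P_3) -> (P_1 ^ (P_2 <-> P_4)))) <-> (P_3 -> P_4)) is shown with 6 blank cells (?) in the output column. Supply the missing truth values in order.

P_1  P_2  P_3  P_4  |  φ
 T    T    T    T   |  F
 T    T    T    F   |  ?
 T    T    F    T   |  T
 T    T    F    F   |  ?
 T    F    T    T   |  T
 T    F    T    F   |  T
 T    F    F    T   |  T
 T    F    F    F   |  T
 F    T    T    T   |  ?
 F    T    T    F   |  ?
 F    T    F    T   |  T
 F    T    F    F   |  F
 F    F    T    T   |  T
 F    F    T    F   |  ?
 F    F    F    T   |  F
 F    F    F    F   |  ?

T, F, T, F, T, F

Row P_1=T, P_2=T, P_3=T, P_4=F: (P_4 <-> ((P_2 <-> P_3) -> (P_1 ^ (P_2 <-> P_4)))) = F, (P_3 -> P_4) = F, so the formula = T.
Row P_1=T, P_2=T, P_3=F, P_4=F: (P_4 <-> ((P_2 <-> P_3) -> (P_1 ^ (P_2 <-> P_4)))) = F, (P_3 -> P_4) = T, so the formula = F.
Row P_1=F, P_2=T, P_3=T, P_4=T: (P_4 <-> ((P_2 <-> P_3) -> (P_1 ^ (P_2 <-> P_4)))) = T, (P_3 -> P_4) = T, so the formula = T.
Row P_1=F, P_2=T, P_3=T, P_4=F: (P_4 <-> ((P_2 <-> P_3) -> (P_1 ^ (P_2 <-> P_4)))) = T, (P_3 -> P_4) = F, so the formula = F.
Row P_1=F, P_2=F, P_3=T, P_4=F: (P_4 <-> ((P_2 <-> P_3) -> (P_1 ^ (P_2 <-> P_4)))) = F, (P_3 -> P_4) = F, so the formula = T.
Row P_1=F, P_2=F, P_3=F, P_4=F: (P_4 <-> ((P_2 <-> P_3) -> (P_1 ^ (P_2 <-> P_4)))) = F, (P_3 -> P_4) = T, so the formula = F.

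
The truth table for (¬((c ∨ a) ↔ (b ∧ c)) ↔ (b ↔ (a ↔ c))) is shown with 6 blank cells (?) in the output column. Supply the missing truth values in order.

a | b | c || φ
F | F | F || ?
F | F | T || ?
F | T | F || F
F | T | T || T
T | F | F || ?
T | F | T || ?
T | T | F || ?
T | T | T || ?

Row a=F, b=F, c=F: ¬((c ∨ a) ↔ (b ∧ c)) = F, (b ↔ (a ↔ c)) = F, so the formula = T.
Row a=F, b=F, c=T: ¬((c ∨ a) ↔ (b ∧ c)) = T, (b ↔ (a ↔ c)) = T, so the formula = T.
Row a=T, b=F, c=F: ¬((c ∨ a) ↔ (b ∧ c)) = T, (b ↔ (a ↔ c)) = T, so the formula = T.
Row a=T, b=F, c=T: ¬((c ∨ a) ↔ (b ∧ c)) = T, (b ↔ (a ↔ c)) = F, so the formula = F.
Row a=T, b=T, c=F: ¬((c ∨ a) ↔ (b ∧ c)) = T, (b ↔ (a ↔ c)) = F, so the formula = F.
Row a=T, b=T, c=T: ¬((c ∨ a) ↔ (b ∧ c)) = F, (b ↔ (a ↔ c)) = T, so the formula = F.

T, T, T, F, F, F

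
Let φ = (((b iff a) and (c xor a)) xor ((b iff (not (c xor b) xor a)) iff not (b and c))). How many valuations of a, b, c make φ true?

a  b  c  |  (b iff a)  (c xor a)  ((b iff a) and (c xor a))  (c xor b)  not (c xor b)  (not (c xor b) xor a)  (b and c)  not (b and c)  φ
T  T  T  |      T          F                  F                  F            T                  F                T            F        T
T  T  F  |      T          T                  T                  T            F                  T                F            T        F
T  F  T  |      F          F                  F                  T            F                  T                F            T        F
T  F  F  |      F          T                  F                  F            T                  F                F            T        T
F  T  T  |      F          T                  F                  F            T                  T                T            F        F
F  T  F  |      F          F                  F                  T            F                  F                F            T        F
F  F  T  |      T          T                  T                  T            F                  F                F            T        F
F  F  F  |      T          F                  F                  F            T                  T                F            T        F
The formula is true on 2 of the 8 rows.

2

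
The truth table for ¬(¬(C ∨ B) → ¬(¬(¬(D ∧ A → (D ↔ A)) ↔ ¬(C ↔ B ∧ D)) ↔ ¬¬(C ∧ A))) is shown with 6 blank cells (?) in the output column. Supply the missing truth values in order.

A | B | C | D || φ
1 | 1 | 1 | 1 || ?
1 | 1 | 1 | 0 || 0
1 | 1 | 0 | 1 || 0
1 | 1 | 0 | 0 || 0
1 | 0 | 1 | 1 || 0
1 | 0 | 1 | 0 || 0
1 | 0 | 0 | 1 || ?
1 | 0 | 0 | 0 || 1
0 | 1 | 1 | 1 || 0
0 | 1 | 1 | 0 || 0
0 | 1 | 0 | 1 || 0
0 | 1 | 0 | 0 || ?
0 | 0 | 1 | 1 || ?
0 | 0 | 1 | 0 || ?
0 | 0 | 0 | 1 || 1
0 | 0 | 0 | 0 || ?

Row A=1, B=1, C=1, D=1: ¬(C ∨ B) = 0, ¬(¬(¬(D ∧ A → (D ↔ A)) ↔ ¬(C ↔ B ∧ D)) ↔ ¬¬(C ∧ A)) = 1, (¬(C ∨ B) → ¬(¬(¬(D ∧ A → (D ↔ A)) ↔ ¬(C ↔ B ∧ D)) ↔ ¬¬(C ∧ A))) = 1, so the formula = 0.
Row A=1, B=0, C=0, D=1: ¬(C ∨ B) = 1, ¬(¬(¬(D ∧ A → (D ↔ A)) ↔ ¬(C ↔ B ∧ D)) ↔ ¬¬(C ∧ A)) = 0, (¬(C ∨ B) → ¬(¬(¬(D ∧ A → (D ↔ A)) ↔ ¬(C ↔ B ∧ D)) ↔ ¬¬(C ∧ A))) = 0, so the formula = 1.
Row A=0, B=1, C=0, D=0: ¬(C ∨ B) = 0, ¬(¬(¬(D ∧ A → (D ↔ A)) ↔ ¬(C ↔ B ∧ D)) ↔ ¬¬(C ∧ A)) = 0, (¬(C ∨ B) → ¬(¬(¬(D ∧ A → (D ↔ A)) ↔ ¬(C ↔ B ∧ D)) ↔ ¬¬(C ∧ A))) = 1, so the formula = 0.
Row A=0, B=0, C=1, D=1: ¬(C ∨ B) = 0, ¬(¬(¬(D ∧ A → (D ↔ A)) ↔ ¬(C ↔ B ∧ D)) ↔ ¬¬(C ∧ A)) = 1, (¬(C ∨ B) → ¬(¬(¬(D ∧ A → (D ↔ A)) ↔ ¬(C ↔ B ∧ D)) ↔ ¬¬(C ∧ A))) = 1, so the formula = 0.
Row A=0, B=0, C=1, D=0: ¬(C ∨ B) = 0, ¬(¬(¬(D ∧ A → (D ↔ A)) ↔ ¬(C ↔ B ∧ D)) ↔ ¬¬(C ∧ A)) = 1, (¬(C ∨ B) → ¬(¬(¬(D ∧ A → (D ↔ A)) ↔ ¬(C ↔ B ∧ D)) ↔ ¬¬(C ∧ A))) = 1, so the formula = 0.
Row A=0, B=0, C=0, D=0: ¬(C ∨ B) = 1, ¬(¬(¬(D ∧ A → (D ↔ A)) ↔ ¬(C ↔ B ∧ D)) ↔ ¬¬(C ∧ A)) = 0, (¬(C ∨ B) → ¬(¬(¬(D ∧ A → (D ↔ A)) ↔ ¬(C ↔ B ∧ D)) ↔ ¬¬(C ∧ A))) = 0, so the formula = 1.

0, 1, 0, 0, 0, 1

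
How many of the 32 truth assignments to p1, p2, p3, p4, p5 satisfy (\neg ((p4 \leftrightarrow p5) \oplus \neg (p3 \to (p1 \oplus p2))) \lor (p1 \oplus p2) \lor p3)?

p1  p2  p3  p4  p5  |  φ
1   1   1   1   1   |  1
1   1   1   1   0   |  1
1   1   1   0   1   |  1
1   1   1   0   0   |  1
1   1   0   1   1   |  0
1   1   0   1   0   |  1
1   1   0   0   1   |  1
1   1   0   0   0   |  0
1   0   1   1   1   |  1
1   0   1   1   0   |  1
1   0   1   0   1   |  1
1   0   1   0   0   |  1
1   0   0   1   1   |  1
1   0   0   1   0   |  1
1   0   0   0   1   |  1
1   0   0   0   0   |  1
0   1   1   1   1   |  1
0   1   1   1   0   |  1
0   1   1   0   1   |  1
0   1   1   0   0   |  1
0   1   0   1   1   |  1
0   1   0   1   0   |  1
0   1   0   0   1   |  1
0   1   0   0   0   |  1
0   0   1   1   1   |  1
0   0   1   1   0   |  1
0   0   1   0   1   |  1
0   0   1   0   0   |  1
0   0   0   1   1   |  0
0   0   0   1   0   |  1
0   0   0   0   1   |  1
0   0   0   0   0   |  0
The formula is true on 28 of the 32 rows.

28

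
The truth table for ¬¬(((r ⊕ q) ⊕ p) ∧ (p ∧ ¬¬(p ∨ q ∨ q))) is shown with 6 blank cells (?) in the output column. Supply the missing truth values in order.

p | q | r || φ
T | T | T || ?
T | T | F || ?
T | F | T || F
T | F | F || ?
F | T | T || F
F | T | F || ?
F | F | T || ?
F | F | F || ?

Row p=T, q=T, r=T: (((r ⊕ q) ⊕ p) ∧ (p ∧ ¬¬(p ∨ q ∨ q))) = T, ¬(((r ⊕ q) ⊕ p) ∧ (p ∧ ¬¬(p ∨ q ∨ q))) = F, so the formula = T.
Row p=T, q=T, r=F: (((r ⊕ q) ⊕ p) ∧ (p ∧ ¬¬(p ∨ q ∨ q))) = F, ¬(((r ⊕ q) ⊕ p) ∧ (p ∧ ¬¬(p ∨ q ∨ q))) = T, so the formula = F.
Row p=T, q=F, r=F: (((r ⊕ q) ⊕ p) ∧ (p ∧ ¬¬(p ∨ q ∨ q))) = T, ¬(((r ⊕ q) ⊕ p) ∧ (p ∧ ¬¬(p ∨ q ∨ q))) = F, so the formula = T.
Row p=F, q=T, r=F: (((r ⊕ q) ⊕ p) ∧ (p ∧ ¬¬(p ∨ q ∨ q))) = F, ¬(((r ⊕ q) ⊕ p) ∧ (p ∧ ¬¬(p ∨ q ∨ q))) = T, so the formula = F.
Row p=F, q=F, r=T: (((r ⊕ q) ⊕ p) ∧ (p ∧ ¬¬(p ∨ q ∨ q))) = F, ¬(((r ⊕ q) ⊕ p) ∧ (p ∧ ¬¬(p ∨ q ∨ q))) = T, so the formula = F.
Row p=F, q=F, r=F: (((r ⊕ q) ⊕ p) ∧ (p ∧ ¬¬(p ∨ q ∨ q))) = F, ¬(((r ⊕ q) ⊕ p) ∧ (p ∧ ¬¬(p ∨ q ∨ q))) = T, so the formula = F.

T, F, T, F, F, F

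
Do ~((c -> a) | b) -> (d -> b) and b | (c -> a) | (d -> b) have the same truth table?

a | b | c | d || φ | ψ
1 | 1 | 1 | 1 || 1 | 1
1 | 1 | 1 | 0 || 1 | 1
1 | 1 | 0 | 1 || 1 | 1
1 | 1 | 0 | 0 || 1 | 1
1 | 0 | 1 | 1 || 1 | 1
1 | 0 | 1 | 0 || 1 | 1
1 | 0 | 0 | 1 || 1 | 1
1 | 0 | 0 | 0 || 1 | 1
0 | 1 | 1 | 1 || 1 | 1
0 | 1 | 1 | 0 || 1 | 1
0 | 1 | 0 | 1 || 1 | 1
0 | 1 | 0 | 0 || 1 | 1
0 | 0 | 1 | 1 || 0 | 0
0 | 0 | 1 | 0 || 1 | 1
0 | 0 | 0 | 1 || 1 | 1
0 | 0 | 0 | 0 || 1 | 1
The columns for φ and ψ agree on every row, so they are logically equivalent.

equivalent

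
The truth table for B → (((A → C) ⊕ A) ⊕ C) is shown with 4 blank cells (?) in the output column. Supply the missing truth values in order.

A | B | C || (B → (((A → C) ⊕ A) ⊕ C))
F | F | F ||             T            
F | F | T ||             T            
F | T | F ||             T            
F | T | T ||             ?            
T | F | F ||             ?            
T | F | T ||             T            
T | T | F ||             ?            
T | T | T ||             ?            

F, T, T, T

Row A=F, B=T, C=T: (((A → C) ⊕ A) ⊕ C) = F, so (B → (((A → C) ⊕ A) ⊕ C)) = F.
Row A=T, B=F, C=F: (((A → C) ⊕ A) ⊕ C) = T, so (B → (((A → C) ⊕ A) ⊕ C)) = T.
Row A=T, B=T, C=F: (((A → C) ⊕ A) ⊕ C) = T, so (B → (((A → C) ⊕ A) ⊕ C)) = T.
Row A=T, B=T, C=T: (((A → C) ⊕ A) ⊕ C) = T, so (B → (((A → C) ⊕ A) ⊕ C)) = T.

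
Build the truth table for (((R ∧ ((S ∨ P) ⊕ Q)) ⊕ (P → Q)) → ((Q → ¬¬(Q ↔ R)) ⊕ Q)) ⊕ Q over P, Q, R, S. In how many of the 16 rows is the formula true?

P  Q  R  S  |  (S ∨ P)  ((S ∨ P) ⊕ Q)  (R ∧ ((S ∨ P) ⊕ Q))  (P → Q)  (Q ↔ R)  ¬(Q ↔ R)  ¬¬(Q ↔ R)  (Q → ¬¬(Q ↔ R))  ((Q → ¬¬(Q ↔ R)) ⊕ Q)  φ
1  1  1  1  |     1           0                 0              1        1        0          1             1                   0            1
1  1  1  0  |     1           0                 0              1        1        0          1             1                   0            1
1  1  0  1  |     1           0                 0              1        0        1          0             0                   1            0
1  1  0  0  |     1           0                 0              1        0        1          0             0                   1            0
1  0  1  1  |     1           1                 1              0        0        1          0             1                   1            1
1  0  1  0  |     1           1                 1              0        0        1          0             1                   1            1
1  0  0  1  |     1           1                 0              0        1        0          1             1                   1            1
1  0  0  0  |     1           1                 0              0        1        0          1             1                   1            1
0  1  1  1  |     1           0                 0              1        1        0          1             1                   0            1
0  1  1  0  |     0           1                 1              1        1        0          1             1                   0            0
0  1  0  1  |     1           0                 0              1        0        1          0             0                   1            0
0  1  0  0  |     0           1                 0              1        0        1          0             0                   1            0
0  0  1  1  |     1           1                 1              1        0        1          0             1                   1            1
0  0  1  0  |     0           0                 0              1        0        1          0             1                   1            1
0  0  0  1  |     1           1                 0              1        1        0          1             1                   1            1
0  0  0  0  |     0           0                 0              1        1        0          1             1                   1            1
The formula is true on 11 of the 16 rows.

11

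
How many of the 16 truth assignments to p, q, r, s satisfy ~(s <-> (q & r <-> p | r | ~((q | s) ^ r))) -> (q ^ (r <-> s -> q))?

12

p  q  r  s     (q & r)  (q | s)  ((q | s) ^ r)  ~((q | s) ^ r)  (p | r | ~((q | s) ^ r))  (s -> q)  (r <-> (s -> q))  (q ^ (r <-> (s -> q)))  φ
F  F  F  F        F        F           F              T                    T                 T             F                    F             T
F  F  F  T        F        T           T              F                    F                 F             T                    T             T
F  F  T  F        F        F           T              F                    T                 T             T                    T             T
F  F  T  T        F        T           F              T                    T                 F             F                    F             F
F  T  F  F        F        T           T              F                    F                 T             F                    T             T
F  T  F  T        F        T           T              F                    F                 T             F                    T             T
F  T  T  F        T        T           F              T                    T                 T             T                    F             F
F  T  T  T        T        T           F              T                    T                 T             T                    F             T
T  F  F  F        F        F           F              T                    T                 T             F                    F             T
T  F  F  T        F        T           T              F                    T                 F             T                    T             T
T  F  T  F        F        F           T              F                    T                 T             T                    T             T
T  F  T  T        F        T           F              T                    T                 F             F                    F             F
T  T  F  F        F        T           T              F                    T                 T             F                    T             T
T  T  F  T        F        T           T              F                    T                 T             F                    T             T
T  T  T  F        T        T           F              T                    T                 T             T                    F             F
T  T  T  T        T        T           F              T                    T                 T             T                    F             T
The formula is true on 12 of the 16 rows.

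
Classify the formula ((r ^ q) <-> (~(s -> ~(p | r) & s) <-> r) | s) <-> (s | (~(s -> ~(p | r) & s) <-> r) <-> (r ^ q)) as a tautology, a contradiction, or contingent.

  p   |   q   |   r   |   s   ||   φ  
 True |  True |  True |  True ||  True
 True |  True |  True | False ||  True
 True |  True | False |  True ||  True
 True |  True | False | False ||  True
 True | False |  True |  True ||  True
 True | False |  True | False ||  True
 True | False | False |  True ||  True
 True | False | False | False ||  True
False |  True |  True |  True ||  True
False |  True |  True | False ||  True
False |  True | False |  True ||  True
False |  True | False | False ||  True
False | False |  True |  True ||  True
False | False |  True | False ||  True
False | False | False |  True ||  True
False | False | False | False ||  True
Every row is True, so the formula is a tautology.

tautology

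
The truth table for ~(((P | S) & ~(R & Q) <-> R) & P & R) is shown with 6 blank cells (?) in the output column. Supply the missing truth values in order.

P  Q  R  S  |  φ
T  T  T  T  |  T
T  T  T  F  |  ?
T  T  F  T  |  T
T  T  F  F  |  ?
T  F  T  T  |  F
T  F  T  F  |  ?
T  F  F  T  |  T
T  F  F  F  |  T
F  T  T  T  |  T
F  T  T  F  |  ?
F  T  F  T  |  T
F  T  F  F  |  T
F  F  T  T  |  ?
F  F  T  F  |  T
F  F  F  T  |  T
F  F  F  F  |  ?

T, T, F, T, T, T

Row P=T, Q=T, R=T, S=F: ((P | S) & ~(R & Q) <-> R) = F, (((P | S) & ~(R & Q) <-> R) & P & R) = F, so the formula = T.
Row P=T, Q=T, R=F, S=F: ((P | S) & ~(R & Q) <-> R) = F, (((P | S) & ~(R & Q) <-> R) & P & R) = F, so the formula = T.
Row P=T, Q=F, R=T, S=F: ((P | S) & ~(R & Q) <-> R) = T, (((P | S) & ~(R & Q) <-> R) & P & R) = T, so the formula = F.
Row P=F, Q=T, R=T, S=F: ((P | S) & ~(R & Q) <-> R) = F, (((P | S) & ~(R & Q) <-> R) & P & R) = F, so the formula = T.
Row P=F, Q=F, R=T, S=T: ((P | S) & ~(R & Q) <-> R) = T, (((P | S) & ~(R & Q) <-> R) & P & R) = F, so the formula = T.
Row P=F, Q=F, R=F, S=F: ((P | S) & ~(R & Q) <-> R) = T, (((P | S) & ~(R & Q) <-> R) & P & R) = F, so the formula = T.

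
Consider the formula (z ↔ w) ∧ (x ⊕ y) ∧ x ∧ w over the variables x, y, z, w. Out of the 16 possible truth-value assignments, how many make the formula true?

1

x | y | z | w | ((z ↔ w) ∧ (x ⊕ y) ∧ x ∧ w)
- | - | - | - | ---------------------------
F | F | F | F |              F             
F | F | F | T |              F             
F | F | T | F |              F             
F | F | T | T |              F             
F | T | F | F |              F             
F | T | F | T |              F             
F | T | T | F |              F             
F | T | T | T |              F             
T | F | F | F |              F             
T | F | F | T |              F             
T | F | T | F |              F             
T | F | T | T |              T             
T | T | F | F |              F             
T | T | F | T |              F             
T | T | T | F |              F             
T | T | T | T |              F             
The formula is true on 1 of the 16 rows.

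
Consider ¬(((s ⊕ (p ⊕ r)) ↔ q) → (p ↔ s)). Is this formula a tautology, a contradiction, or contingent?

p | q | r | s || φ
F | F | F | F || F
F | F | F | T || F
F | F | T | F || F
F | F | T | T || T
F | T | F | F || F
F | T | F | T || T
F | T | T | F || F
F | T | T | T || F
T | F | F | F || F
T | F | F | T || F
T | F | T | F || T
T | F | T | T || F
T | T | F | F || T
T | T | F | T || F
T | T | T | F || F
T | T | T | T || F
4 of 16 rows are T, so the formula is contingent.

contingent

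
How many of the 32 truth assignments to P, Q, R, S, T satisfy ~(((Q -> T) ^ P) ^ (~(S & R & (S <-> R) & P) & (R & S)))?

18

  P   |   Q   |   R   |   S   |   T   ||   φ  
False | False | False | False | False || False
False | False | False | False |  True || False
False | False | False |  True | False || False
False | False | False |  True |  True || False
False | False |  True | False | False || False
False | False |  True | False |  True || False
False | False |  True |  True | False ||  True
False | False |  True |  True |  True ||  True
False |  True | False | False | False ||  True
False |  True | False | False |  True || False
False |  True | False |  True | False ||  True
False |  True | False |  True |  True || False
False |  True |  True | False | False ||  True
False |  True |  True | False |  True || False
False |  True |  True |  True | False || False
False |  True |  True |  True |  True ||  True
 True | False | False | False | False ||  True
 True | False | False | False |  True ||  True
 True | False | False |  True | False ||  True
 True | False | False |  True |  True ||  True
 True | False |  True | False | False ||  True
 True | False |  True | False |  True ||  True
 True | False |  True |  True | False ||  True
 True | False |  True |  True |  True ||  True
 True |  True | False | False | False || False
 True |  True | False | False |  True ||  True
 True |  True | False |  True | False || False
 True |  True | False |  True |  True ||  True
 True |  True |  True | False | False || False
 True |  True |  True | False |  True ||  True
 True |  True |  True |  True | False || False
 True |  True |  True |  True |  True ||  True
The formula is true on 18 of the 32 rows.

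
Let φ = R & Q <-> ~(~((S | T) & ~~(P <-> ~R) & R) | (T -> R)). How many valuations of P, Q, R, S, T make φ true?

24

P | Q | R | S | T | φ
- | - | - | - | - | -
0 | 0 | 0 | 0 | 0 | 1
0 | 0 | 0 | 0 | 1 | 1
0 | 0 | 0 | 1 | 0 | 1
0 | 0 | 0 | 1 | 1 | 1
0 | 0 | 1 | 0 | 0 | 1
0 | 0 | 1 | 0 | 1 | 1
0 | 0 | 1 | 1 | 0 | 1
0 | 0 | 1 | 1 | 1 | 1
0 | 1 | 0 | 0 | 0 | 1
0 | 1 | 0 | 0 | 1 | 1
0 | 1 | 0 | 1 | 0 | 1
0 | 1 | 0 | 1 | 1 | 1
0 | 1 | 1 | 0 | 0 | 0
0 | 1 | 1 | 0 | 1 | 0
0 | 1 | 1 | 1 | 0 | 0
0 | 1 | 1 | 1 | 1 | 0
1 | 0 | 0 | 0 | 0 | 1
1 | 0 | 0 | 0 | 1 | 1
1 | 0 | 0 | 1 | 0 | 1
1 | 0 | 0 | 1 | 1 | 1
1 | 0 | 1 | 0 | 0 | 1
1 | 0 | 1 | 0 | 1 | 1
1 | 0 | 1 | 1 | 0 | 1
1 | 0 | 1 | 1 | 1 | 1
1 | 1 | 0 | 0 | 0 | 1
1 | 1 | 0 | 0 | 1 | 1
1 | 1 | 0 | 1 | 0 | 1
1 | 1 | 0 | 1 | 1 | 1
1 | 1 | 1 | 0 | 0 | 0
1 | 1 | 1 | 0 | 1 | 0
1 | 1 | 1 | 1 | 0 | 0
1 | 1 | 1 | 1 | 1 | 0
The formula is true on 24 of the 32 rows.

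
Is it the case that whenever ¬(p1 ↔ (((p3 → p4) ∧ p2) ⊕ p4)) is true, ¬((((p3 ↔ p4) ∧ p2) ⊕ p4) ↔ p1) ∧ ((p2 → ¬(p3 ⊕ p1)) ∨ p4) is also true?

no

p1 | p2 | p3 | p4 | φ | ψ
-- | -- | -- | -- | - | -
T  | T  | T  | T  | T | T
T  | T  | T  | F  | T | T
T  | T  | F  | T  | T | F
T  | T  | F  | F  | F | F
T  | F  | T  | T  | F | F
T  | F  | T  | F  | T | T
T  | F  | F  | T  | F | F
T  | F  | F  | F  | T | T
F  | T  | T  | T  | F | F
F  | T  | T  | F  | F | F
F  | T  | F  | T  | F | T
F  | T  | F  | F  | T | T
F  | F  | T  | T  | T | T
F  | F  | T  | F  | F | F
F  | F  | F  | T  | T | T
F  | F  | F  | F  | F | F
At p1=T, p2=T, p3=F, p4=T we have φ true but ψ false, so φ does not entail ψ.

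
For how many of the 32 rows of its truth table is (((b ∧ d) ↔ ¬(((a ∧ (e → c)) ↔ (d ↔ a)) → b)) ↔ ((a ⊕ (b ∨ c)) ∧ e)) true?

16

a  b  c  d  e  |  φ
F  F  F  F  F  |  F
F  F  F  F  T  |  F
F  F  F  T  F  |  T
F  F  F  T  T  |  T
F  F  T  F  F  |  F
F  F  T  F  T  |  T
F  F  T  T  F  |  T
F  F  T  T  T  |  F
F  T  F  F  F  |  F
F  T  F  F  T  |  T
F  T  F  T  F  |  T
F  T  F  T  T  |  F
F  T  T  F  F  |  F
F  T  T  F  T  |  T
F  T  T  T  F  |  T
F  T  T  T  T  |  F
T  F  F  F  F  |  F
T  F  F  F  T  |  F
T  F  F  T  F  |  T
T  F  F  T  T  |  T
T  F  T  F  F  |  F
T  F  T  F  T  |  F
T  F  T  T  F  |  T
T  F  T  T  T  |  T
T  T  F  F  F  |  F
T  T  F  F  T  |  F
T  T  F  T  F  |  T
T  T  F  T  T  |  T
T  T  T  F  F  |  F
T  T  T  F  T  |  F
T  T  T  T  F  |  T
T  T  T  T  T  |  T
The formula is true on 16 of the 32 rows.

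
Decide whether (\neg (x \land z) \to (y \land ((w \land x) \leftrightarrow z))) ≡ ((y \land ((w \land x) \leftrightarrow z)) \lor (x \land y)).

not equivalent

x | y | z | w || φ | ψ
F | F | F | F || F | F
F | F | F | T || F | F
F | F | T | F || F | F
F | F | T | T || F | F
F | T | F | F || T | T
F | T | F | T || T | T
F | T | T | F || F | F
F | T | T | T || F | F
T | F | F | F || F | F
T | F | F | T || F | F
T | F | T | F || T | F
T | F | T | T || T | F
T | T | F | F || T | T
T | T | F | T || F | T
T | T | T | F || T | T
T | T | T | T || T | T
The columns differ at x=T, y=F, z=T, w=F (φ=T, ψ=F), so they are not equivalent.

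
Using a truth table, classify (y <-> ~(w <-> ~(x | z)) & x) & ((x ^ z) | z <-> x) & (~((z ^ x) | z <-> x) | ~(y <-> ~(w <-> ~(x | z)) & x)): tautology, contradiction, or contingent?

contradiction

x  y  z  w     (x | z)  ~(x | z)  (w <-> ~(x | z))  ~(w <-> ~(x | z))  (~(w <-> ~(x | z)) & x)  (x ^ z)  ((x ^ z) | z)  (((x ^ z) | z) <-> x)  (z ^ x)  ((z ^ x) | z)  (((z ^ x) | z) <-> x)  ~(((z ^ x) | z) <-> x)  φ
0  0  0  0        0        1             0                  1                     0                0           0                  1               0           0                  1                      0             0
0  0  0  1        0        1             1                  0                     0                0           0                  1               0           0                  1                      0             0
0  0  1  0        1        0             1                  0                     0                1           1                  0               1           1                  0                      1             0
0  0  1  1        1        0             0                  1                     0                1           1                  0               1           1                  0                      1             0
0  1  0  0        0        1             0                  1                     0                0           0                  1               0           0                  1                      0             0
0  1  0  1        0        1             1                  0                     0                0           0                  1               0           0                  1                      0             0
0  1  1  0        1        0             1                  0                     0                1           1                  0               1           1                  0                      1             0
0  1  1  1        1        0             0                  1                     0                1           1                  0               1           1                  0                      1             0
1  0  0  0        1        0             1                  0                     0                1           1                  1               1           1                  1                      0             0
1  0  0  1        1        0             0                  1                     1                1           1                  1               1           1                  1                      0             0
1  0  1  0        1        0             1                  0                     0                0           1                  1               0           1                  1                      0             0
1  0  1  1        1        0             0                  1                     1                0           1                  1               0           1                  1                      0             0
1  1  0  0        1        0             1                  0                     0                1           1                  1               1           1                  1                      0             0
1  1  0  1        1        0             0                  1                     1                1           1                  1               1           1                  1                      0             0
1  1  1  0        1        0             1                  0                     0                0           1                  1               0           1                  1                      0             0
1  1  1  1        1        0             0                  1                     1                0           1                  1               0           1                  1                      0             0
Every row is 0, so the formula is a contradiction.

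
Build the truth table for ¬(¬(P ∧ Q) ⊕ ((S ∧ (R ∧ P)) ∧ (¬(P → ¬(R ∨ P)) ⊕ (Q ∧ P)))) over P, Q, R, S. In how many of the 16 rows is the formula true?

P  Q  R  S  |  φ
F  F  F  F  |  F
F  F  F  T  |  F
F  F  T  F  |  F
F  F  T  T  |  F
F  T  F  F  |  F
F  T  F  T  |  F
F  T  T  F  |  F
F  T  T  T  |  F
T  F  F  F  |  F
T  F  F  T  |  F
T  F  T  F  |  F
T  F  T  T  |  T
T  T  F  F  |  T
T  T  F  T  |  T
T  T  T  F  |  T
T  T  T  T  |  T
The formula is true on 5 of the 16 rows.

5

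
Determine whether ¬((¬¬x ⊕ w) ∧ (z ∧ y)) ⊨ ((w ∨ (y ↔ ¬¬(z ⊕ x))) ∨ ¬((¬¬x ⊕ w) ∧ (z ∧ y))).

x | y | z | w | φ | ψ
- | - | - | - | - | -
T | T | T | T | T | T
T | T | T | F | F | F
T | T | F | T | T | T
T | T | F | F | T | T
T | F | T | T | T | T
T | F | T | F | T | T
T | F | F | T | T | T
T | F | F | F | T | T
F | T | T | T | F | T
F | T | T | F | T | T
F | T | F | T | T | T
F | T | F | F | T | T
F | F | T | T | T | T
F | F | T | F | T | T
F | F | F | T | T | T
F | F | F | F | T | T
In every row where φ is true, ψ is also true, so φ ⊨ ψ.

yes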